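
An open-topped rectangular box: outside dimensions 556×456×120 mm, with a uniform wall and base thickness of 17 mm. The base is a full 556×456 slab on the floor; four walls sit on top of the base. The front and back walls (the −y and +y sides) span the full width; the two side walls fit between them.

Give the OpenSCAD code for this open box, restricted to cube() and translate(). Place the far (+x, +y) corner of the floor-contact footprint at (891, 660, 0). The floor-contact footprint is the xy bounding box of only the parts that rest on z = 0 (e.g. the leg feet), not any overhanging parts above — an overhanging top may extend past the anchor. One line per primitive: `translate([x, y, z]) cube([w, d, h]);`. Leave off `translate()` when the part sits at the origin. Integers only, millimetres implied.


translate([335, 204, 0]) cube([556, 456, 17]);
translate([335, 204, 17]) cube([556, 17, 103]);
translate([335, 643, 17]) cube([556, 17, 103]);
translate([335, 221, 17]) cube([17, 422, 103]);
translate([874, 221, 17]) cube([17, 422, 103]);


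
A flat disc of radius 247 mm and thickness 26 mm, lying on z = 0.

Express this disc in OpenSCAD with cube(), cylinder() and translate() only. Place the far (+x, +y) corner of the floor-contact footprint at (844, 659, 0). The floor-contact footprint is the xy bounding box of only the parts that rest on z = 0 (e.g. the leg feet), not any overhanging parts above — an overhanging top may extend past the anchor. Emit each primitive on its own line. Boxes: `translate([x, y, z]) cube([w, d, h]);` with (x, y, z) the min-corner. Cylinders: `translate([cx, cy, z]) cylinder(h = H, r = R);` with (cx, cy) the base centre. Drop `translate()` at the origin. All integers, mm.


translate([597, 412, 0]) cylinder(h = 26, r = 247);


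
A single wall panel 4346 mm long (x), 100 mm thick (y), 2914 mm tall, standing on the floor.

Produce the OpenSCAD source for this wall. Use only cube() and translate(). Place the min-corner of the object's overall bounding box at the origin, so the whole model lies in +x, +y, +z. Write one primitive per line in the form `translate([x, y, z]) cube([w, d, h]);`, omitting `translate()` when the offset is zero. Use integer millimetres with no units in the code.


cube([4346, 100, 2914]);


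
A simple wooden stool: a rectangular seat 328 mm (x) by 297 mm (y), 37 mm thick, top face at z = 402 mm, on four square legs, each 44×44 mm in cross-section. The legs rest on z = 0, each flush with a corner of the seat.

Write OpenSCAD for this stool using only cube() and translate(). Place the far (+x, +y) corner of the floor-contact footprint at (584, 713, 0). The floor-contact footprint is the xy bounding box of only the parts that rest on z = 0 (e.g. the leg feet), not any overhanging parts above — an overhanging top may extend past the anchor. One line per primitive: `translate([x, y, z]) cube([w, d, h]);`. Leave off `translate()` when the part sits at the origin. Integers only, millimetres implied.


// leg_h = 402 - 37 = 365
translate([256, 416, 365]) cube([328, 297, 37]);
translate([256, 416, 0]) cube([44, 44, 365]);
translate([540, 416, 0]) cube([44, 44, 365]);
translate([256, 669, 0]) cube([44, 44, 365]);
translate([540, 669, 0]) cube([44, 44, 365]);


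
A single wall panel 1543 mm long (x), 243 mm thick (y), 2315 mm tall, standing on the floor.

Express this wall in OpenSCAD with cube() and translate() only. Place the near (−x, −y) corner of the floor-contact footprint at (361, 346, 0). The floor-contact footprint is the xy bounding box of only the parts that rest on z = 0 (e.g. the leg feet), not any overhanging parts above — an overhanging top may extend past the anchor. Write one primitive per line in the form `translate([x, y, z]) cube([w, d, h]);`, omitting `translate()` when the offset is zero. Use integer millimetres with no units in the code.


translate([361, 346, 0]) cube([1543, 243, 2315]);


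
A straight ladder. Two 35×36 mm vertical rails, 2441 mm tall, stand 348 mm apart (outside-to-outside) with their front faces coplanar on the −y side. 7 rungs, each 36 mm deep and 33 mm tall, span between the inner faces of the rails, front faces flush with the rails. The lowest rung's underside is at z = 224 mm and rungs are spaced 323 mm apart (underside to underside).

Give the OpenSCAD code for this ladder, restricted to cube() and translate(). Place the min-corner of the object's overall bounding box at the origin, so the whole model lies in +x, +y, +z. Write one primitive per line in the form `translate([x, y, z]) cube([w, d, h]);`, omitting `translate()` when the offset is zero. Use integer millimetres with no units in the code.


cube([35, 36, 2441]);
translate([313, 0, 0]) cube([35, 36, 2441]);
translate([35, 0, 224]) cube([278, 36, 33]);
translate([35, 0, 547]) cube([278, 36, 33]);
translate([35, 0, 870]) cube([278, 36, 33]);
translate([35, 0, 1193]) cube([278, 36, 33]);
translate([35, 0, 1516]) cube([278, 36, 33]);
translate([35, 0, 1839]) cube([278, 36, 33]);
translate([35, 0, 2162]) cube([278, 36, 33]);


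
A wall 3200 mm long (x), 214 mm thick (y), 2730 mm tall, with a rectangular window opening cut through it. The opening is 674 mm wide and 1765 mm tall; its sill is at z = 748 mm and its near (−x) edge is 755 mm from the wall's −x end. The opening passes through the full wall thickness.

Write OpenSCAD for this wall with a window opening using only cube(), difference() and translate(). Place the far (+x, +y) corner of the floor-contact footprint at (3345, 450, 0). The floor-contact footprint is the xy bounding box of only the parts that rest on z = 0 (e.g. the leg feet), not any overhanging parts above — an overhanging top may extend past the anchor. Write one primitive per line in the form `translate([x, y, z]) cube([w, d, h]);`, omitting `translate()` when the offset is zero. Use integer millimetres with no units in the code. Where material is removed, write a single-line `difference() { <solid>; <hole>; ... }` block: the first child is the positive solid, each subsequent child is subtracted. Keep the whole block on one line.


difference() { translate([145, 236, 0]) cube([3200, 214, 2730]); translate([900, 236, 748]) cube([674, 214, 1765]); }


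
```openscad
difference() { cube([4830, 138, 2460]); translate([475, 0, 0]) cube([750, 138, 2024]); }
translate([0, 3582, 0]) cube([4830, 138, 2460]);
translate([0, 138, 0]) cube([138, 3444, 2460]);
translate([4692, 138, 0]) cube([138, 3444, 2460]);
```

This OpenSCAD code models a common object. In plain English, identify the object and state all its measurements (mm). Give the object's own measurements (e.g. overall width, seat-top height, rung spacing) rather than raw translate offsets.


A single room: four walls, each 2460 mm tall and 138 mm thick, enclosing an outside footprint 4830×3720 mm (x × y), no floor or roof. The front and back walls (−y and +y sides) run the full x-width; the side walls fit between their inner faces. A door opening 750 mm wide and 2024 mm tall is cut through the front wall from the floor up, its −x edge 475 mm from the wall's −x end.


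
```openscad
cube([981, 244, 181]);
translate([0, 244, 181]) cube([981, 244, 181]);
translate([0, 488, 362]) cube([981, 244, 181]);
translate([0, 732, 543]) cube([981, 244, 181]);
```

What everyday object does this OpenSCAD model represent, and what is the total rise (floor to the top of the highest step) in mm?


A staircase. The total rise is 724 mm.

4 identical blocks, each offset up and back from the previous — a staircase. Each step is 181 mm tall and there are 4 of them, so the total rise is 4 × 181 = 724 mm.


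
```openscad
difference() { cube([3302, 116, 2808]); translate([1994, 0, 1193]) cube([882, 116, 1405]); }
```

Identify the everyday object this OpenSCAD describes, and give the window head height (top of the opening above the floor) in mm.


A wall with a window opening. The window head height is 2598 mm.

A wall with a rectangular opening subtracted — a window. Sill at z = 1193, opening 1405 mm tall, so the head is at 1193 + 1405 = 2598 mm.


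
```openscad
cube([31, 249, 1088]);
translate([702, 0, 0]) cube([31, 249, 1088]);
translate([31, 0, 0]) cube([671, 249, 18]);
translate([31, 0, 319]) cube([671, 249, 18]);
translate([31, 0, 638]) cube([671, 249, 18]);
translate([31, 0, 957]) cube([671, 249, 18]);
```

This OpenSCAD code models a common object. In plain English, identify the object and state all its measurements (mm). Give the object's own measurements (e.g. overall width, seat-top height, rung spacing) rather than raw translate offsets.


An open bookshelf. Two side panels, each 31 mm thick, 249 mm deep and 1088 mm tall, stand 733 mm apart (outside-to-outside). Between them sit 4 shelves, each 18 mm thick and 249 mm deep, spanning the full gap between the sides. The bottom shelf rests on the floor (its underside at z = 0) and the clear gap between one shelf's top and the next shelf's underside is 301 mm.


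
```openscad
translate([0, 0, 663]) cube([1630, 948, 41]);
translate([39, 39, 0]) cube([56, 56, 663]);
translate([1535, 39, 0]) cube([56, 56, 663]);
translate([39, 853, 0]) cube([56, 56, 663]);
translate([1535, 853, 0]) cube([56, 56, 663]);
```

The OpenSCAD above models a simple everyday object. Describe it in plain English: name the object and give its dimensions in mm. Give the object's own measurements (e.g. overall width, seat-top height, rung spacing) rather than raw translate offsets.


A rectangular dining table. The top is 1630×948×41 mm with its upper surface at z = 704 mm. It stands on four 56×56 mm square legs, each inset 39 mm from the nearest pair of top edges, running from the floor to the underside of the top.


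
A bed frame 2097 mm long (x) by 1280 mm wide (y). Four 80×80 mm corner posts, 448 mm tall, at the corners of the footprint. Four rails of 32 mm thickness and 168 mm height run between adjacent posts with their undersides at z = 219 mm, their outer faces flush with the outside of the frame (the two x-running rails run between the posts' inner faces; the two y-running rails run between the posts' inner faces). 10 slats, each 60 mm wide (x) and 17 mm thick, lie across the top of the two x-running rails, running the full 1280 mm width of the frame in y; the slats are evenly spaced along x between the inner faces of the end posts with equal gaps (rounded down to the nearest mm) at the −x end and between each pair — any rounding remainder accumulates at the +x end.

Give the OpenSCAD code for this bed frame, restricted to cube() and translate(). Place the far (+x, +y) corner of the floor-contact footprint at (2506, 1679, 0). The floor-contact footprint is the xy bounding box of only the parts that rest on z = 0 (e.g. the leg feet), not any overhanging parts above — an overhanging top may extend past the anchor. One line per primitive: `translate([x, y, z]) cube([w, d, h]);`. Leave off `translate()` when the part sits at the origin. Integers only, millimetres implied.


// slat z = rail_z + rail_h = 219 + 168 = 387
// slat gap = ⌊(1937 − 10·60) / 11⌋ = 121
translate([409, 399, 0]) cube([80, 80, 448]);
translate([409, 1599, 0]) cube([80, 80, 448]);
translate([2426, 399, 0]) cube([80, 80, 448]);
translate([2426, 1599, 0]) cube([80, 80, 448]);
translate([489, 399, 219]) cube([1937, 32, 168]);
translate([489, 1647, 219]) cube([1937, 32, 168]);
translate([409, 479, 219]) cube([32, 1120, 168]);
translate([2474, 479, 219]) cube([32, 1120, 168]);
translate([610, 399, 387]) cube([60, 1280, 17]);
translate([791, 399, 387]) cube([60, 1280, 17]);
translate([972, 399, 387]) cube([60, 1280, 17]);
translate([1153, 399, 387]) cube([60, 1280, 17]);
translate([1334, 399, 387]) cube([60, 1280, 17]);
translate([1515, 399, 387]) cube([60, 1280, 17]);
translate([1696, 399, 387]) cube([60, 1280, 17]);
translate([1877, 399, 387]) cube([60, 1280, 17]);
translate([2058, 399, 387]) cube([60, 1280, 17]);
translate([2239, 399, 387]) cube([60, 1280, 17]);


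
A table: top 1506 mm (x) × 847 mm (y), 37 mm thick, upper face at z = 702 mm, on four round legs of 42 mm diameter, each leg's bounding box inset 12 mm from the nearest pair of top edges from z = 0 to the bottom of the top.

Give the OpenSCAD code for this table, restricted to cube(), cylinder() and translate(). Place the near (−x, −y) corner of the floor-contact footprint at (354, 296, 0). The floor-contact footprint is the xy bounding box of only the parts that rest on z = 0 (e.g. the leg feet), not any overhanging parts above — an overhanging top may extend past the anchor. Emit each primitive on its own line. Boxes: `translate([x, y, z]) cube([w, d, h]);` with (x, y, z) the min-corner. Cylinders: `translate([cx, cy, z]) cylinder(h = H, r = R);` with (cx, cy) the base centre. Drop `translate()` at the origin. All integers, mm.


// leg_h = 702 - 37 = 665
translate([342, 284, 665]) cube([1506, 847, 37]);
translate([375, 317, 0]) cylinder(h = 665, r = 21);
translate([1815, 317, 0]) cylinder(h = 665, r = 21);
translate([375, 1098, 0]) cylinder(h = 665, r = 21);
translate([1815, 1098, 0]) cylinder(h = 665, r = 21);


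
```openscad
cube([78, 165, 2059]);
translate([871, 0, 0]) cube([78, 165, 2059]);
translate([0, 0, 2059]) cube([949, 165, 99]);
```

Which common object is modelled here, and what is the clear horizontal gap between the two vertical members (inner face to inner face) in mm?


A door frame. The clear opening width is 793 mm.

Two 2059 mm tall posts with a header on top — a door frame. The left jamb is 78 mm wide at x = 0; the right jamb starts at x = 871. The clear opening is 871 − 78 = 793 mm.


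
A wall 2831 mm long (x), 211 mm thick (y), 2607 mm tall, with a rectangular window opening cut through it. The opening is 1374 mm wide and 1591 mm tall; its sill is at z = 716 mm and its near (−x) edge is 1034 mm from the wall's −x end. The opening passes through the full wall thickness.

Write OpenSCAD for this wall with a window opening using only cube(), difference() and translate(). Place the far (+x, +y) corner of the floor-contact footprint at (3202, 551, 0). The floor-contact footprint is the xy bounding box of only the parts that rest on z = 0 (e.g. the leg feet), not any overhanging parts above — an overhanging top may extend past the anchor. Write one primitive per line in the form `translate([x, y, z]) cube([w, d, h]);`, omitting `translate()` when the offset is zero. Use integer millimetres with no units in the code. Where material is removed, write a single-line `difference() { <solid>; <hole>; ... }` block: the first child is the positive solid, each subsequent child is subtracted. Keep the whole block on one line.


difference() { translate([371, 340, 0]) cube([2831, 211, 2607]); translate([1405, 340, 716]) cube([1374, 211, 1591]); }


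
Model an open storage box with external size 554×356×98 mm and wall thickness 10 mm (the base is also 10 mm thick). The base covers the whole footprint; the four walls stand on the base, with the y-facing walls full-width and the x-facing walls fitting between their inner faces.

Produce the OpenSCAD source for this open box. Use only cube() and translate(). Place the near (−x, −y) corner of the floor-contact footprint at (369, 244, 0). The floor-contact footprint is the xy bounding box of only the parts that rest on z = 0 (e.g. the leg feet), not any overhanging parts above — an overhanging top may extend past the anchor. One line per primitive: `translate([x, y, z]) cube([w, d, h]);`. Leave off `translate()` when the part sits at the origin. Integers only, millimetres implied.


translate([369, 244, 0]) cube([554, 356, 10]);
translate([369, 244, 10]) cube([554, 10, 88]);
translate([369, 590, 10]) cube([554, 10, 88]);
translate([369, 254, 10]) cube([10, 336, 88]);
translate([913, 254, 10]) cube([10, 336, 88]);


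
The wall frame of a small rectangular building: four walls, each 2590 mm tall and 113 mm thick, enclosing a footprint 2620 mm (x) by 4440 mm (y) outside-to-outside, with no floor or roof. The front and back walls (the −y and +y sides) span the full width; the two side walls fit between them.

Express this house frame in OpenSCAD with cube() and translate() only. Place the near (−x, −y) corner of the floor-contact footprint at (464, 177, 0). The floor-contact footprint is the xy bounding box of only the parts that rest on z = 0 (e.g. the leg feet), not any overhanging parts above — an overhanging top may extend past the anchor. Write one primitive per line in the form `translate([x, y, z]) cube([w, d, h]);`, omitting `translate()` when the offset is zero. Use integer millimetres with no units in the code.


translate([464, 177, 0]) cube([2620, 113, 2590]);
translate([464, 4504, 0]) cube([2620, 113, 2590]);
translate([464, 290, 0]) cube([113, 4214, 2590]);
translate([2971, 290, 0]) cube([113, 4214, 2590]);


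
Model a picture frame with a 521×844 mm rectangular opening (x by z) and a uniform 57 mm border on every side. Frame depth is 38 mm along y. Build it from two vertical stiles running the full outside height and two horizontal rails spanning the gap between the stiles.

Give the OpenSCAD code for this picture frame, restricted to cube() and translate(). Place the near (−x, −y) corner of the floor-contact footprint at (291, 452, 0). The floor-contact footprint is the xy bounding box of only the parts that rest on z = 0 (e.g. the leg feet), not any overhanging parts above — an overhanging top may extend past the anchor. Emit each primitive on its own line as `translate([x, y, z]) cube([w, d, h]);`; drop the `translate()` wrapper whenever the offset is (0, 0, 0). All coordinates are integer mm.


translate([291, 452, 0]) cube([57, 38, 958]);
translate([869, 452, 0]) cube([57, 38, 958]);
translate([348, 452, 0]) cube([521, 38, 57]);
translate([348, 452, 901]) cube([521, 38, 57]);


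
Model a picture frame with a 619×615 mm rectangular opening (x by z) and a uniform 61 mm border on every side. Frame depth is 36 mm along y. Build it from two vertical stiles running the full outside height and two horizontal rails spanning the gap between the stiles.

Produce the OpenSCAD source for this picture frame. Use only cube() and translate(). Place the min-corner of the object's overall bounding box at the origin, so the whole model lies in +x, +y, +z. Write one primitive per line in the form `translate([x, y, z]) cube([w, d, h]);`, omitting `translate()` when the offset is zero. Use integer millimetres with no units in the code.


cube([61, 36, 737]);
translate([680, 0, 0]) cube([61, 36, 737]);
translate([61, 0, 0]) cube([619, 36, 61]);
translate([61, 0, 676]) cube([619, 36, 61]);


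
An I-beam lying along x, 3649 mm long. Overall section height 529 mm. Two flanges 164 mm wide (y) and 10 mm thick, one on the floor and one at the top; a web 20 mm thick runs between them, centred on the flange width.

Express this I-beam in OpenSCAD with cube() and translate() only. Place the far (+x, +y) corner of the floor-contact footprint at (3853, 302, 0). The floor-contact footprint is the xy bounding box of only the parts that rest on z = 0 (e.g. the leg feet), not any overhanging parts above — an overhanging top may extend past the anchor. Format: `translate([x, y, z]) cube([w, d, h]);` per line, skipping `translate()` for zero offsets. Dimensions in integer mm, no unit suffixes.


translate([204, 138, 0]) cube([3649, 164, 10]);
translate([204, 210, 10]) cube([3649, 20, 509]);
translate([204, 138, 519]) cube([3649, 164, 10]);


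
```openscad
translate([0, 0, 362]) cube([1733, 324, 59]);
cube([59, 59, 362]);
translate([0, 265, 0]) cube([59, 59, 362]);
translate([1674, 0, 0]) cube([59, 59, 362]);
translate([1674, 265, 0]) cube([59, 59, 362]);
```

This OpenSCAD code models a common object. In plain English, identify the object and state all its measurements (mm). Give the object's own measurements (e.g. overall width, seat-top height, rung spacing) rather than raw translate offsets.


A long wooden bench with a 1733 mm (x) × 324 mm (y) seat, 59 mm thick, its top surface 421 mm above the floor. Four 59 mm square legs at the seat corners, flush with the edges, run from z = 0 to the seat underside.


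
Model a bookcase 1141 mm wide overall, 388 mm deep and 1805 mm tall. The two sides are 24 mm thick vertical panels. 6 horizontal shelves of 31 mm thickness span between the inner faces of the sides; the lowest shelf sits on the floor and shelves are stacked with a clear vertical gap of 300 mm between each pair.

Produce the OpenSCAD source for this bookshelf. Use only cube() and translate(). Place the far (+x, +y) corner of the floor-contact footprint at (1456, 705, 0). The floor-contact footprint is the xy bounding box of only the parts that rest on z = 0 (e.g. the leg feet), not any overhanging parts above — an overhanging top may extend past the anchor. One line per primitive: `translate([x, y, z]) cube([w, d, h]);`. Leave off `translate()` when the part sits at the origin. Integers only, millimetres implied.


translate([315, 317, 0]) cube([24, 388, 1805]);
translate([1432, 317, 0]) cube([24, 388, 1805]);
translate([339, 317, 0]) cube([1093, 388, 31]);
translate([339, 317, 331]) cube([1093, 388, 31]);
translate([339, 317, 662]) cube([1093, 388, 31]);
translate([339, 317, 993]) cube([1093, 388, 31]);
translate([339, 317, 1324]) cube([1093, 388, 31]);
translate([339, 317, 1655]) cube([1093, 388, 31]);


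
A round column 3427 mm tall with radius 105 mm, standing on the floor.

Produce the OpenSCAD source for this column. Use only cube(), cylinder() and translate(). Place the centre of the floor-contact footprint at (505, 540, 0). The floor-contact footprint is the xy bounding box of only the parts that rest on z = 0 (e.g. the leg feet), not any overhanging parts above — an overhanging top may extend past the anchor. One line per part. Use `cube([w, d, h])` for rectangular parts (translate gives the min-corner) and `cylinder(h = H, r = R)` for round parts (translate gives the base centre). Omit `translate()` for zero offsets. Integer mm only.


translate([505, 540, 0]) cylinder(h = 3427, r = 105);


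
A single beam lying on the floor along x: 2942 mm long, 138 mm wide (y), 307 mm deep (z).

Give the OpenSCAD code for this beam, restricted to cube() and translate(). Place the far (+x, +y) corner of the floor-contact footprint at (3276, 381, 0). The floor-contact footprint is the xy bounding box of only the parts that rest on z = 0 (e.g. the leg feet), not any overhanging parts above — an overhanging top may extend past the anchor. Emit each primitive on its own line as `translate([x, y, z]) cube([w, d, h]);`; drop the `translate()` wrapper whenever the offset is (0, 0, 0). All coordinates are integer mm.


translate([334, 243, 0]) cube([2942, 138, 307]);


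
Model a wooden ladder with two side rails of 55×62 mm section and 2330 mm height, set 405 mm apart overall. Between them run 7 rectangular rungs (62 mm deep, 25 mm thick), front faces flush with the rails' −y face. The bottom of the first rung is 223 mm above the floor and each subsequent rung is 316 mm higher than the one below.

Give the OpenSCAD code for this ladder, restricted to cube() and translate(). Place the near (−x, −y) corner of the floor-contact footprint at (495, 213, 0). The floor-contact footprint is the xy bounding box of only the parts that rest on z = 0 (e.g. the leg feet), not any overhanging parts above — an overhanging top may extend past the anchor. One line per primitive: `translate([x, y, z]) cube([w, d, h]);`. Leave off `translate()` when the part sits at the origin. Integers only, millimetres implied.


translate([495, 213, 0]) cube([55, 62, 2330]);
translate([845, 213, 0]) cube([55, 62, 2330]);
translate([550, 213, 223]) cube([295, 62, 25]);
translate([550, 213, 539]) cube([295, 62, 25]);
translate([550, 213, 855]) cube([295, 62, 25]);
translate([550, 213, 1171]) cube([295, 62, 25]);
translate([550, 213, 1487]) cube([295, 62, 25]);
translate([550, 213, 1803]) cube([295, 62, 25]);
translate([550, 213, 2119]) cube([295, 62, 25]);


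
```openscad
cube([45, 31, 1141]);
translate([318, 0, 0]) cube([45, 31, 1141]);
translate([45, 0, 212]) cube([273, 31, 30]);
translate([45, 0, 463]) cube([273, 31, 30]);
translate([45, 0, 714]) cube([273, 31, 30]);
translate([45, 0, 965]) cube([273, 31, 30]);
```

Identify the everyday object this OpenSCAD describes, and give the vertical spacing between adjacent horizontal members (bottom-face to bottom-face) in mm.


A ladder. The rung spacing is 251 mm.

Two tall 45×31 posts with 4 short bars between them — a ladder. Adjacent rungs sit at z = 212 and z = 463, so the spacing is 463 − 212 = 251 mm.


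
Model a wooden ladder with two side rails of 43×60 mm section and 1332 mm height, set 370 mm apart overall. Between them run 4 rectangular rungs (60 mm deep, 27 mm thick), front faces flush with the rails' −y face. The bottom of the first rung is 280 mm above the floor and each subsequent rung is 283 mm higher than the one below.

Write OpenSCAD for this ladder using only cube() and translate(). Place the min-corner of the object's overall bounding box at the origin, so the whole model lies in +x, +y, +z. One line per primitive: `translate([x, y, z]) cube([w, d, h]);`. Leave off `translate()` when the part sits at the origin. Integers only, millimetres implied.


cube([43, 60, 1332]);
translate([327, 0, 0]) cube([43, 60, 1332]);
translate([43, 0, 280]) cube([284, 60, 27]);
translate([43, 0, 563]) cube([284, 60, 27]);
translate([43, 0, 846]) cube([284, 60, 27]);
translate([43, 0, 1129]) cube([284, 60, 27]);


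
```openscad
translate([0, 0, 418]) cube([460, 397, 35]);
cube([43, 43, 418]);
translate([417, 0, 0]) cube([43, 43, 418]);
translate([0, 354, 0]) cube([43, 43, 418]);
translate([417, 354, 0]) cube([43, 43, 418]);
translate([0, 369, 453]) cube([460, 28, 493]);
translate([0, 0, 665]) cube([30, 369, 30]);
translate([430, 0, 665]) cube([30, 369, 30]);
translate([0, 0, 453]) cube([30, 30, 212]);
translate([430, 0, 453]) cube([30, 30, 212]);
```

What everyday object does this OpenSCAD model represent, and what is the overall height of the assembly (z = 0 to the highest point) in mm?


A chair. The overall height is 946 mm.

A slab on four corner posts with a tall panel at the back — a chair. The seat slab sits at z = 418 with thickness 35, and the 493 mm backrest starts at the seat top, so the overall height is 418 + 35 + 493 = 946 mm.


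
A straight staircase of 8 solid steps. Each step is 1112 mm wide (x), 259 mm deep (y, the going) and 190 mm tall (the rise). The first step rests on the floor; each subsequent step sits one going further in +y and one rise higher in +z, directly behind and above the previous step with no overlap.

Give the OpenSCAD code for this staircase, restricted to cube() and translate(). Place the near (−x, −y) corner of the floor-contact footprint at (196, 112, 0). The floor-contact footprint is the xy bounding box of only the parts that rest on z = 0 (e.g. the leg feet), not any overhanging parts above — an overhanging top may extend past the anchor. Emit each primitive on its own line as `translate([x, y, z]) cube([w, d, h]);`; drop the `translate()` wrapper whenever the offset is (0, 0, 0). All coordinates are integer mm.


translate([196, 112, 0]) cube([1112, 259, 190]);
translate([196, 371, 190]) cube([1112, 259, 190]);
translate([196, 630, 380]) cube([1112, 259, 190]);
translate([196, 889, 570]) cube([1112, 259, 190]);
translate([196, 1148, 760]) cube([1112, 259, 190]);
translate([196, 1407, 950]) cube([1112, 259, 190]);
translate([196, 1666, 1140]) cube([1112, 259, 190]);
translate([196, 1925, 1330]) cube([1112, 259, 190]);


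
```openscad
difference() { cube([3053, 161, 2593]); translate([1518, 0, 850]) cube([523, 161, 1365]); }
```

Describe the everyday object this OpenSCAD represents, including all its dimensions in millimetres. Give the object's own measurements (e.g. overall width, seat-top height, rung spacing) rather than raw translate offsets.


A wall 3053 mm long (x), 161 mm thick (y), 2593 mm tall, with a rectangular window opening cut through it. The opening is 523 mm wide and 1365 mm tall; its sill is at z = 850 mm and its near (−x) edge is 1518 mm from the wall's −x end. The opening passes through the full wall thickness.


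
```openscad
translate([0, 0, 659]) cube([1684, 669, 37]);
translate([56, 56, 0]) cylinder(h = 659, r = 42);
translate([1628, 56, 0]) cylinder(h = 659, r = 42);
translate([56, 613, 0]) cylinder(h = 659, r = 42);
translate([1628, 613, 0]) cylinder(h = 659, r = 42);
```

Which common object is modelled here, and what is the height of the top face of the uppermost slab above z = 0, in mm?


A table. The table height is 696 mm.

A 1684×669×37 slab sits at z = 659 on four Ø84 mm round legs — a table. The top surface is at 659 + 37 = 696 mm.


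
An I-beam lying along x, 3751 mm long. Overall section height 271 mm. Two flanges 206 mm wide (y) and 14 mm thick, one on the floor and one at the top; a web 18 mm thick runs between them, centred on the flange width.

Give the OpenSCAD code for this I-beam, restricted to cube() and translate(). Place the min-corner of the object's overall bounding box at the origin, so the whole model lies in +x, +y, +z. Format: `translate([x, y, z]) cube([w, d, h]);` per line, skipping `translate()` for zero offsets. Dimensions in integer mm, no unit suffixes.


cube([3751, 206, 14]);
translate([0, 94, 14]) cube([3751, 18, 243]);
translate([0, 0, 257]) cube([3751, 206, 14]);


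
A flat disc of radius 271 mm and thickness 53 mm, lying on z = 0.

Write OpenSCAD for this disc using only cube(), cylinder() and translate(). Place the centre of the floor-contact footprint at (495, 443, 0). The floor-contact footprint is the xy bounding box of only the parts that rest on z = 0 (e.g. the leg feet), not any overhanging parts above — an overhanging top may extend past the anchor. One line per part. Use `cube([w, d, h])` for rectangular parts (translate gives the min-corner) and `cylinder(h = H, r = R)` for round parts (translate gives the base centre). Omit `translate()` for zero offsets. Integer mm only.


translate([495, 443, 0]) cylinder(h = 53, r = 271);


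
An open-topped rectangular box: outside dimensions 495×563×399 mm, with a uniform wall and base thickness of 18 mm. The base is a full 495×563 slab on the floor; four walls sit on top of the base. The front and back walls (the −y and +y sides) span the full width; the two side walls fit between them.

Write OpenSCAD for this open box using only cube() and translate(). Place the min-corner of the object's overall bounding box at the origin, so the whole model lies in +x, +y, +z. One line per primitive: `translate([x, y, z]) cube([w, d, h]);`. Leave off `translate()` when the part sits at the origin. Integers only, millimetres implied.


cube([495, 563, 18]);
translate([0, 0, 18]) cube([495, 18, 381]);
translate([0, 545, 18]) cube([495, 18, 381]);
translate([0, 18, 18]) cube([18, 527, 381]);
translate([477, 18, 18]) cube([18, 527, 381]);


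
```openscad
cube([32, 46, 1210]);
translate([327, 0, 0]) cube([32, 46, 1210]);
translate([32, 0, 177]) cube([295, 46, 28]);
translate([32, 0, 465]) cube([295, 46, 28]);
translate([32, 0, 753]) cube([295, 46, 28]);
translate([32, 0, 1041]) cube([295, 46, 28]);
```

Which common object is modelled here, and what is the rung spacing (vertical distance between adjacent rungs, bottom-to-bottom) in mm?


A ladder. The rung spacing is 288 mm.

Two tall 32×46 posts with 4 short bars between them — a ladder. Adjacent rungs sit at z = 177 and z = 465, so the spacing is 465 − 177 = 288 mm.


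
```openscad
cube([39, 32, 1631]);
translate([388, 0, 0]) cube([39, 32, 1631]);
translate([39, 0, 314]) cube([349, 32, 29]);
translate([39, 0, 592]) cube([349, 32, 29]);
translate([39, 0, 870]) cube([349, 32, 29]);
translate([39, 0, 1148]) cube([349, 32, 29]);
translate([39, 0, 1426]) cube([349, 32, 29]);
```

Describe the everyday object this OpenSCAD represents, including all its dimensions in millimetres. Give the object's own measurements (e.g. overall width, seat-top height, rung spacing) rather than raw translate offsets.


A straight ladder. Two 39×32 mm vertical rails, 1631 mm tall, stand 427 mm apart (outside-to-outside) with their front faces coplanar on the −y side. 5 rungs, each 32 mm deep and 29 mm tall, span between the inner faces of the rails, front faces flush with the rails. The lowest rung's underside is at z = 314 mm and rungs are spaced 278 mm apart (underside to underside).


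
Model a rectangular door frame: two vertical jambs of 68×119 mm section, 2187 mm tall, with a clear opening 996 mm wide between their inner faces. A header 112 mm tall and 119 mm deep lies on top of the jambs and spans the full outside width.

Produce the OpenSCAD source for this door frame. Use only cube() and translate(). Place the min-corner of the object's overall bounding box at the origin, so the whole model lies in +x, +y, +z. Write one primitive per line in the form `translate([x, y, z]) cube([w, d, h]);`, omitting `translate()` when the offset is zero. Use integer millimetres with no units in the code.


cube([68, 119, 2187]);
translate([1064, 0, 0]) cube([68, 119, 2187]);
translate([0, 0, 2187]) cube([1132, 119, 112]);


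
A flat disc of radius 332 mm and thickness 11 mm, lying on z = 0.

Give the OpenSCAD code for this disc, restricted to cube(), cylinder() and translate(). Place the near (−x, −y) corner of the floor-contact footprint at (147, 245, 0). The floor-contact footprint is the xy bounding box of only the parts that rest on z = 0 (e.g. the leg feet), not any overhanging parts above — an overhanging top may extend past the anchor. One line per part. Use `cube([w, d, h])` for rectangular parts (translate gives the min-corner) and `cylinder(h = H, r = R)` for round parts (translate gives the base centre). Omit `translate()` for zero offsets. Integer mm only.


translate([479, 577, 0]) cylinder(h = 11, r = 332);


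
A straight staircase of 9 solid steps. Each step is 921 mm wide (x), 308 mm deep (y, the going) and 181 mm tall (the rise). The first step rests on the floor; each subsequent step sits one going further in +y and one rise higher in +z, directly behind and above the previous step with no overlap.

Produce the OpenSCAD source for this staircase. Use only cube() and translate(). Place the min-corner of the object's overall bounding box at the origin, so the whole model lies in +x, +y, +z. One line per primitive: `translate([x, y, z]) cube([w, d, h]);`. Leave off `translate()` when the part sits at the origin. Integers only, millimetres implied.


cube([921, 308, 181]);
translate([0, 308, 181]) cube([921, 308, 181]);
translate([0, 616, 362]) cube([921, 308, 181]);
translate([0, 924, 543]) cube([921, 308, 181]);
translate([0, 1232, 724]) cube([921, 308, 181]);
translate([0, 1540, 905]) cube([921, 308, 181]);
translate([0, 1848, 1086]) cube([921, 308, 181]);
translate([0, 2156, 1267]) cube([921, 308, 181]);
translate([0, 2464, 1448]) cube([921, 308, 181]);


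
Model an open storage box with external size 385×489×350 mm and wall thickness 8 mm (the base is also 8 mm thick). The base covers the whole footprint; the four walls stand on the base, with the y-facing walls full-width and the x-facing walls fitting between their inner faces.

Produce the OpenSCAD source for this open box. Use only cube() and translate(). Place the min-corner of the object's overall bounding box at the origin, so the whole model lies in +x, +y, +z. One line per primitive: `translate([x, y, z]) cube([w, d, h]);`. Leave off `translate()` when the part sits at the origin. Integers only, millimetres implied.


cube([385, 489, 8]);
translate([0, 0, 8]) cube([385, 8, 342]);
translate([0, 481, 8]) cube([385, 8, 342]);
translate([0, 8, 8]) cube([8, 473, 342]);
translate([377, 8, 8]) cube([8, 473, 342]);


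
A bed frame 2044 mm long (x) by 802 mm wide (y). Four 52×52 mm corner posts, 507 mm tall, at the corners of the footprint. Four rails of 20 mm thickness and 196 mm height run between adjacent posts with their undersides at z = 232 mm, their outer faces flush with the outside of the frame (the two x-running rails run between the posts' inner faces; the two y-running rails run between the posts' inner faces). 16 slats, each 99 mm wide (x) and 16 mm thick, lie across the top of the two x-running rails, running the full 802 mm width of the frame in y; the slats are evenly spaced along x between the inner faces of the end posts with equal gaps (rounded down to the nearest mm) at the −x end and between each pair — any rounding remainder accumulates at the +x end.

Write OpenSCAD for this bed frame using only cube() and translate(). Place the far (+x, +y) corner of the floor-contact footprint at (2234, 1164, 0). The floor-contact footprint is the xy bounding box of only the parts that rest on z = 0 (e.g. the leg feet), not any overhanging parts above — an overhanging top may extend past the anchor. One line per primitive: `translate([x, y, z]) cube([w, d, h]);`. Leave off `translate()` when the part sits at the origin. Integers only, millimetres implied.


// slat z = rail_z + rail_h = 232 + 196 = 428
// slat gap = ⌊(1940 − 16·99) / 17⌋ = 20
translate([190, 362, 0]) cube([52, 52, 507]);
translate([190, 1112, 0]) cube([52, 52, 507]);
translate([2182, 362, 0]) cube([52, 52, 507]);
translate([2182, 1112, 0]) cube([52, 52, 507]);
translate([242, 362, 232]) cube([1940, 20, 196]);
translate([242, 1144, 232]) cube([1940, 20, 196]);
translate([190, 414, 232]) cube([20, 698, 196]);
translate([2214, 414, 232]) cube([20, 698, 196]);
translate([262, 362, 428]) cube([99, 802, 16]);
translate([381, 362, 428]) cube([99, 802, 16]);
translate([500, 362, 428]) cube([99, 802, 16]);
translate([619, 362, 428]) cube([99, 802, 16]);
translate([738, 362, 428]) cube([99, 802, 16]);
translate([857, 362, 428]) cube([99, 802, 16]);
translate([976, 362, 428]) cube([99, 802, 16]);
translate([1095, 362, 428]) cube([99, 802, 16]);
translate([1214, 362, 428]) cube([99, 802, 16]);
translate([1333, 362, 428]) cube([99, 802, 16]);
translate([1452, 362, 428]) cube([99, 802, 16]);
translate([1571, 362, 428]) cube([99, 802, 16]);
translate([1690, 362, 428]) cube([99, 802, 16]);
translate([1809, 362, 428]) cube([99, 802, 16]);
translate([1928, 362, 428]) cube([99, 802, 16]);
translate([2047, 362, 428]) cube([99, 802, 16]);


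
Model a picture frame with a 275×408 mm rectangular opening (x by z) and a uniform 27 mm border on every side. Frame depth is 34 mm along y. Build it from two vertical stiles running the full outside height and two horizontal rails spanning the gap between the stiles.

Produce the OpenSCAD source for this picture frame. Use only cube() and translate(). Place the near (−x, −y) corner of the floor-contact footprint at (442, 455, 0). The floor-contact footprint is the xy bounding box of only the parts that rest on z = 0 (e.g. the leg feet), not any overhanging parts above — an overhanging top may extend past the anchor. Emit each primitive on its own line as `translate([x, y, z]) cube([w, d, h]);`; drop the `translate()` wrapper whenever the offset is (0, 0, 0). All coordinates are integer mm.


translate([442, 455, 0]) cube([27, 34, 462]);
translate([744, 455, 0]) cube([27, 34, 462]);
translate([469, 455, 0]) cube([275, 34, 27]);
translate([469, 455, 435]) cube([275, 34, 27]);


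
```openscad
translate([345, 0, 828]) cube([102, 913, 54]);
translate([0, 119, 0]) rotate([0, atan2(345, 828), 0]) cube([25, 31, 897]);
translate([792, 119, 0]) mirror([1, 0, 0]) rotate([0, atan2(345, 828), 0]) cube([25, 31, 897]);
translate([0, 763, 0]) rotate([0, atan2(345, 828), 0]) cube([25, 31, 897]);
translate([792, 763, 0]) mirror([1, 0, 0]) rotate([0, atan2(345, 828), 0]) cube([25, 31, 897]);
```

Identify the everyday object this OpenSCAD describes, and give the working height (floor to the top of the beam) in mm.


A sawhorse. The overall height is 882 mm.

A beam across two mirrored pairs of raked legs — a sawhorse. The beam's underside is at z = 828 (matching the legs' vertical rise in atan2(345, 828)) and the beam is 54 mm tall, so its top is at 828 + 54 = 882 mm. The raked legs top out at the beam's underside, so that is the highest point.
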